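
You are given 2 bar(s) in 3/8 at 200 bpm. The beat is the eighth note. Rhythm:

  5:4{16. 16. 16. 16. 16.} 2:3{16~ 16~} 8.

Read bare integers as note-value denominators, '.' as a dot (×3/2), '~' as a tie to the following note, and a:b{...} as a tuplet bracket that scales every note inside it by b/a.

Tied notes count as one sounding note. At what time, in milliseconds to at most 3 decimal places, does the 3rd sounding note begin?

note 3 onset = 6/5b = 360.0ms

1. 0.0ms @ 0 + 180.0ms (3/5)
2. 180.0ms @ 3/5 + 180.0ms (3/5)
3. 360.0ms @ 6/5 + 180.0ms (3/5)
4. 540.0ms @ 9/5 + 180.0ms (3/5)
5. 720.0ms @ 12/5 + 180.0ms (3/5)
6. 900.0ms @ 3 + 900.0ms (3)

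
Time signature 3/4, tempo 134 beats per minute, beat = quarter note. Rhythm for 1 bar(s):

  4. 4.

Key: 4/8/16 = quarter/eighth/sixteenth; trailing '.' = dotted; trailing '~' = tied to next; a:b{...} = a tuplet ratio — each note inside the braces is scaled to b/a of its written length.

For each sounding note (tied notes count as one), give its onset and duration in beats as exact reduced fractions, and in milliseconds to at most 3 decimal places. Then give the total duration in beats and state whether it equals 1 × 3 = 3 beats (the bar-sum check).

1) 0.0ms=0b +671.642ms=3/2b
2) 671.642ms=3/2b +671.642ms=3/2b
Σ=3b of 3 (134bpm 3/4) — PASS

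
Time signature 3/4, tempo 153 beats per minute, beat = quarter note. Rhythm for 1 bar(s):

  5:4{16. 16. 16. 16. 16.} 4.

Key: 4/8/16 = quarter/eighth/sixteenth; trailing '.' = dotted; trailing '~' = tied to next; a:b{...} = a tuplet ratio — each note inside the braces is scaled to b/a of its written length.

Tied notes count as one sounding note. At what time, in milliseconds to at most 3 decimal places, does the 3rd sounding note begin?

note 3 onset = 3/5b = 235.294ms

1. 0.0ms @ 0 + 117.647ms (3/10)
2. 117.647ms @ 3/10 + 117.647ms (3/10)
3. 235.294ms @ 3/5 + 117.647ms (3/10)
4. 352.941ms @ 9/10 + 117.647ms (3/10)
5. 470.588ms @ 6/5 + 117.647ms (3/10)
6. 588.235ms @ 3/2 + 588.235ms (3/2)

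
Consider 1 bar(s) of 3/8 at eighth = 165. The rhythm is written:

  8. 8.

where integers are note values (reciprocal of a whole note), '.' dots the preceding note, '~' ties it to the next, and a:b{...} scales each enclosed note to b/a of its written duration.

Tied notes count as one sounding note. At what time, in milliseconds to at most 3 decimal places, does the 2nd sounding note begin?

note 2 onset = 3/2b = 545.455ms

1. 0.0ms @ 0 + 545.455ms (3/2)
2. 545.455ms @ 3/2 + 545.455ms (3/2)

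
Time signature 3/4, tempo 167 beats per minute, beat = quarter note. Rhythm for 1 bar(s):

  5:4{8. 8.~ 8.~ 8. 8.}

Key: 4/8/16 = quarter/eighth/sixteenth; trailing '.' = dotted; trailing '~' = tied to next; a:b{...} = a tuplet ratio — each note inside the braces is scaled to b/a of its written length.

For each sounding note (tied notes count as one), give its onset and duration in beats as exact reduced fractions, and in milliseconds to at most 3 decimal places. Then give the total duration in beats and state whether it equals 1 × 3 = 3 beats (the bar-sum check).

1) 0.0ms=0b +215.569ms=3/5b
2) 215.569ms=3/5b +646.707ms=9/5b
3) 862.275ms=12/5b +215.569ms=3/5b
Σ=3b of 3 (167bpm 3/4) — PASS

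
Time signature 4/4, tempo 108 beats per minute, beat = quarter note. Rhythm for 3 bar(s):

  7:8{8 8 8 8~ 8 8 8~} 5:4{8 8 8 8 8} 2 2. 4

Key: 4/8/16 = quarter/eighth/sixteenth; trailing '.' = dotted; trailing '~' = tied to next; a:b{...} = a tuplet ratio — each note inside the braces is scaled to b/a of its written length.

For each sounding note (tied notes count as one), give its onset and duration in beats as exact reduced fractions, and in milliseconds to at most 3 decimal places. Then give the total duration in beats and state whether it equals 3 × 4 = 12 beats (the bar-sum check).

1) 0.0ms=0b +317.46ms=4/7b
2) 317.46ms=4/7b +317.46ms=4/7b
3) 634.921ms=8/7b +317.46ms=4/7b
4) 952.381ms=12/7b +634.921ms=8/7b
5) 1587.302ms=20/7b +317.46ms=4/7b
6) 1904.762ms=24/7b +539.683ms=34/35b
7) 2444.444ms=22/5b +222.222ms=2/5b
8) 2666.667ms=24/5b +222.222ms=2/5b
9) 2888.889ms=26/5b +222.222ms=2/5b
10) 3111.111ms=28/5b +222.222ms=2/5b
11) 3333.333ms=6b +1111.111ms=2b
12) 4444.444ms=8b +1666.667ms=3b
13) 6111.111ms=11b +555.556ms=1b
Σ=12b of 12 (108bpm 4/4) — PASS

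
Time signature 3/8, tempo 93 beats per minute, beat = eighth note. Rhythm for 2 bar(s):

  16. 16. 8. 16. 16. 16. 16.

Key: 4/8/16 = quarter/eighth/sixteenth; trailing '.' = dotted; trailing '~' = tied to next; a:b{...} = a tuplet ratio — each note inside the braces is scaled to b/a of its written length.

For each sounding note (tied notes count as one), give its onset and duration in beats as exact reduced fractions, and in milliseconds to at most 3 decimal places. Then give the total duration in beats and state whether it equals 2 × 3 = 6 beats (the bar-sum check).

1) 0.0ms=0b +483.871ms=3/4b
2) 483.871ms=3/4b +483.871ms=3/4b
3) 967.742ms=3/2b +967.742ms=3/2b
4) 1935.484ms=3b +483.871ms=3/4b
5) 2419.355ms=15/4b +483.871ms=3/4b
6) 2903.226ms=9/2b +483.871ms=3/4b
7) 3387.097ms=21/4b +483.871ms=3/4b
Σ=6b of 6 (93bpm 3/8) — PASS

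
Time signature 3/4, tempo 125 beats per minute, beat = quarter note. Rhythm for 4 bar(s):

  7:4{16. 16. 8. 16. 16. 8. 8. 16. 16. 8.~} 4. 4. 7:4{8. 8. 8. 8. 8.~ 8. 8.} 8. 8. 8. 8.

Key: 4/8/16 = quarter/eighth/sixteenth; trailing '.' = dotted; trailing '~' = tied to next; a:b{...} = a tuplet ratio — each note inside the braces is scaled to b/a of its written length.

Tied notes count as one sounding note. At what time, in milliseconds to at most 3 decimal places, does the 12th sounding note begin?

note 12 onset = 6b = 2880.0ms

1. 0.0ms @ 0 + 102.857ms (3/14)
2. 102.857ms @ 3/14 + 102.857ms (3/14)
3. 205.714ms @ 3/7 + 205.714ms (3/7)
4. 411.429ms @ 6/7 + 102.857ms (3/14)
5. 514.286ms @ 15/14 + 102.857ms (3/14)
6. 617.143ms @ 9/7 + 205.714ms (3/7)
7. 822.857ms @ 12/7 + 205.714ms (3/7)
8. 1028.571ms @ 15/7 + 102.857ms (3/14)
9. 1131.429ms @ 33/14 + 102.857ms (3/14)
10. 1234.286ms @ 18/7 + 925.714ms (27/14)
11. 2160.0ms @ 9/2 + 720.0ms (3/2)
12. 2880.0ms @ 6 + 205.714ms (3/7)
13. 3085.714ms @ 45/7 + 205.714ms (3/7)
14. 3291.429ms @ 48/7 + 205.714ms (3/7)
15. 3497.143ms @ 51/7 + 205.714ms (3/7)
16. 3702.857ms @ 54/7 + 411.429ms (6/7)
17. 4114.286ms @ 60/7 + 205.714ms (3/7)
18. 4320.0ms @ 9 + 360.0ms (3/4)
19. 4680.0ms @ 39/4 + 360.0ms (3/4)
20. 5040.0ms @ 21/2 + 360.0ms (3/4)
21. 5400.0ms @ 45/4 + 360.0ms (3/4)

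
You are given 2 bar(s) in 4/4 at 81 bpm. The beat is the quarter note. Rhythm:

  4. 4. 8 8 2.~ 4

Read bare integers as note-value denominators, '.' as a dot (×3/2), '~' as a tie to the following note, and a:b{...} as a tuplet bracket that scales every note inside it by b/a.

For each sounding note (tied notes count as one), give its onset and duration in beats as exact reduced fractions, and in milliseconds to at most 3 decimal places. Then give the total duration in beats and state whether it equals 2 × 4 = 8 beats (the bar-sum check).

1) 0.0ms=0b +1111.111ms=3/2b
2) 1111.111ms=3/2b +1111.111ms=3/2b
3) 2222.222ms=3b +370.37ms=1/2b
4) 2592.593ms=7/2b +370.37ms=1/2b
5) 2962.963ms=4b +2962.963ms=4b
Σ=8b of 8 (81bpm 4/4) — PASS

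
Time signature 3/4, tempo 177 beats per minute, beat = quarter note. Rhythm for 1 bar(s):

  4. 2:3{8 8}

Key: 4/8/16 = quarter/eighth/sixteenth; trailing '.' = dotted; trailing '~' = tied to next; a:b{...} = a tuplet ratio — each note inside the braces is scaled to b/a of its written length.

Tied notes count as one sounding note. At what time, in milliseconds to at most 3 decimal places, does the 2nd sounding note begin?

note 2 onset = 3/2b = 508.475ms

1. 0.0ms @ 0 + 508.475ms (3/2)
2. 508.475ms @ 3/2 + 254.237ms (3/4)
3. 762.712ms @ 9/4 + 254.237ms (3/4)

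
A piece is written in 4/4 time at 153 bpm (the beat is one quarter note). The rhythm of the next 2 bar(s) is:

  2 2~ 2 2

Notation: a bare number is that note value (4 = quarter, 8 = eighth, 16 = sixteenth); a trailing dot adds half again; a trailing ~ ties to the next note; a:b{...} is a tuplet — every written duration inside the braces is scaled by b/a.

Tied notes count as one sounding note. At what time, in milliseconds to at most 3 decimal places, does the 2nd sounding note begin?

note 2 onset = 2b = 784.314ms

1. 0.0ms @ 0 + 784.314ms (2)
2. 784.314ms @ 2 + 1568.627ms (4)
3. 2352.941ms @ 6 + 784.314ms (2)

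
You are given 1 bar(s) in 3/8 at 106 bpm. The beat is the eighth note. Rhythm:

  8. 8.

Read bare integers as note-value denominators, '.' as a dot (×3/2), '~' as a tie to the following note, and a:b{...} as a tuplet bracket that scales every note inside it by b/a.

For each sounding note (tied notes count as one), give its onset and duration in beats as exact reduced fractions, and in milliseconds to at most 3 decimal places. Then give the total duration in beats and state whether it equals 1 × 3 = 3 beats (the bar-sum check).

1) 0.0ms=0b +849.057ms=3/2b
2) 849.057ms=3/2b +849.057ms=3/2b
Σ=3b of 3 (106bpm 3/8) — PASS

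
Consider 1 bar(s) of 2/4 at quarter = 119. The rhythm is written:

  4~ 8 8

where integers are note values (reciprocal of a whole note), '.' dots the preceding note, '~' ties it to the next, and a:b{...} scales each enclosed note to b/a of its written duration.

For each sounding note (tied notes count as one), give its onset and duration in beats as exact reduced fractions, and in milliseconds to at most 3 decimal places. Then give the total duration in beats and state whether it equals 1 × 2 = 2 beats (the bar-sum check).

1) 0.0ms=0b +756.303ms=3/2b
2) 756.303ms=3/2b +252.101ms=1/2b
Σ=2b of 2 (119bpm 2/4) — PASS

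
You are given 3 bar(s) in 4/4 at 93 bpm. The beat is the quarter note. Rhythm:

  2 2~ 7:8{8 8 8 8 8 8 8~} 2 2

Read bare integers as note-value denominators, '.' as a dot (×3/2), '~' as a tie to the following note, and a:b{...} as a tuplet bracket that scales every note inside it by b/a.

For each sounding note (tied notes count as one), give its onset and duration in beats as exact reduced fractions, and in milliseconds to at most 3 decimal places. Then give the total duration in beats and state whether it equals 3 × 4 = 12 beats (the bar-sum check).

1) 0.0ms=0b +1290.323ms=2b
2) 1290.323ms=2b +1658.986ms=18/7b
3) 2949.309ms=32/7b +368.664ms=4/7b
4) 3317.972ms=36/7b +368.664ms=4/7b
5) 3686.636ms=40/7b +368.664ms=4/7b
6) 4055.3ms=44/7b +368.664ms=4/7b
7) 4423.963ms=48/7b +368.664ms=4/7b
8) 4792.627ms=52/7b +1658.986ms=18/7b
9) 6451.613ms=10b +1290.323ms=2b
Σ=12b of 12 (93bpm 4/4) — PASS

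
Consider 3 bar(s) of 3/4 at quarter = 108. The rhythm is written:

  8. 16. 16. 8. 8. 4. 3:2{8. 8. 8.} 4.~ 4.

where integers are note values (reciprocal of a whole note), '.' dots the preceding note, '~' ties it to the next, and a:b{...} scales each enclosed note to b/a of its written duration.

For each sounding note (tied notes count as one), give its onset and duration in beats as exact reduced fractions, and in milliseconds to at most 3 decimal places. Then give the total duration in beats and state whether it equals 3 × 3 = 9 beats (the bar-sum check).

1) 0.0ms=0b +416.667ms=3/4b
2) 416.667ms=3/4b +208.333ms=3/8b
3) 625.0ms=9/8b +208.333ms=3/8b
4) 833.333ms=3/2b +416.667ms=3/4b
5) 1250.0ms=9/4b +416.667ms=3/4b
6) 1666.667ms=3b +833.333ms=3/2b
7) 2500.0ms=9/2b +277.778ms=1/2b
8) 2777.778ms=5b +277.778ms=1/2b
9) 3055.556ms=11/2b +277.778ms=1/2b
10) 3333.333ms=6b +1666.667ms=3b
Σ=9b of 9 (108bpm 3/4) — PASS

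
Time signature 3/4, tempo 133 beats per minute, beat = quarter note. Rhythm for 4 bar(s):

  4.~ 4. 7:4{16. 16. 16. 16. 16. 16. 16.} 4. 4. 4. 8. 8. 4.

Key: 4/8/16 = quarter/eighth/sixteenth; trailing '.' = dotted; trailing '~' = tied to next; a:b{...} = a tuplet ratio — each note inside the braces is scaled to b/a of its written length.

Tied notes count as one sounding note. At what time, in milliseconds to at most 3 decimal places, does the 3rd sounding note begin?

1. 0.0ms @ 0 + 1353.383ms (3)
2. 1353.383ms @ 3 + 96.67ms (3/14)
3. 1450.054ms @ 45/14 + 96.67ms (3/14)
4. 1546.724ms @ 24/7 + 96.67ms (3/14)
5. 1643.394ms @ 51/14 + 96.67ms (3/14)
6. 1740.064ms @ 27/7 + 96.67ms (3/14)
7. 1836.735ms @ 57/14 + 96.67ms (3/14)
8. 1933.405ms @ 30/7 + 96.67ms (3/14)
9. 2030.075ms @ 9/2 + 676.692ms (3/2)
10. 2706.767ms @ 6 + 676.692ms (3/2)
11. 3383.459ms @ 15/2 + 676.692ms (3/2)
12. 4060.15ms @ 9 + 338.346ms (3/4)
13. 4398.496ms @ 39/4 + 338.346ms (3/4)
14. 4736.842ms @ 21/2 + 676.692ms (3/2)

note 3 onset = 45/14b = 1450.054ms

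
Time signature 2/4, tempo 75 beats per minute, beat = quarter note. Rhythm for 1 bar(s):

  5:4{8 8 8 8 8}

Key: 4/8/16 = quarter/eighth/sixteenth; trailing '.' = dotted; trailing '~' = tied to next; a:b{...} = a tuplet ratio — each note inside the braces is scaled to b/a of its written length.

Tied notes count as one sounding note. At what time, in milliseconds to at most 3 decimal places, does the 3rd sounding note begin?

1. 0.0ms @ 0 + 320.0ms (2/5)
2. 320.0ms @ 2/5 + 320.0ms (2/5)
3. 640.0ms @ 4/5 + 320.0ms (2/5)
4. 960.0ms @ 6/5 + 320.0ms (2/5)
5. 1280.0ms @ 8/5 + 320.0ms (2/5)

note 3 onset = 4/5b = 640.0ms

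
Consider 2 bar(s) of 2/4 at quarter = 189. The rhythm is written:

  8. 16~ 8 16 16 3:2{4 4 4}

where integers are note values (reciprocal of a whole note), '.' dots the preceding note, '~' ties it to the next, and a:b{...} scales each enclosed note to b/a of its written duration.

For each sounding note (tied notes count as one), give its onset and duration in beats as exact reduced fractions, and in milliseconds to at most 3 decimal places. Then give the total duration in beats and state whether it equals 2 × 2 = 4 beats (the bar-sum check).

1) 0.0ms=0b +238.095ms=3/4b
2) 238.095ms=3/4b +238.095ms=3/4b
3) 476.19ms=3/2b +79.365ms=1/4b
4) 555.556ms=7/4b +79.365ms=1/4b
5) 634.921ms=2b +211.64ms=2/3b
6) 846.561ms=8/3b +211.64ms=2/3b
7) 1058.201ms=10/3b +211.64ms=2/3b
Σ=4b of 4 (189bpm 2/4) — PASS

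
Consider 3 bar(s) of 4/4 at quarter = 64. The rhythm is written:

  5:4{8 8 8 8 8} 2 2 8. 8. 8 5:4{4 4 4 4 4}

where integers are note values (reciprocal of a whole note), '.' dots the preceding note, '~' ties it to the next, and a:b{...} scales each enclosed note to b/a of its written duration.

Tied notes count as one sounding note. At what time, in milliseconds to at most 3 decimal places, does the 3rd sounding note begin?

note 3 onset = 4/5b = 750.0ms

1. 0.0ms @ 0 + 375.0ms (2/5)
2. 375.0ms @ 2/5 + 375.0ms (2/5)
3. 750.0ms @ 4/5 + 375.0ms (2/5)
4. 1125.0ms @ 6/5 + 375.0ms (2/5)
5. 1500.0ms @ 8/5 + 375.0ms (2/5)
6. 1875.0ms @ 2 + 1875.0ms (2)
7. 3750.0ms @ 4 + 1875.0ms (2)
8. 5625.0ms @ 6 + 703.125ms (3/4)
9. 6328.125ms @ 27/4 + 703.125ms (3/4)
10. 7031.25ms @ 15/2 + 468.75ms (1/2)
11. 7500.0ms @ 8 + 750.0ms (4/5)
12. 8250.0ms @ 44/5 + 750.0ms (4/5)
13. 9000.0ms @ 48/5 + 750.0ms (4/5)
14. 9750.0ms @ 52/5 + 750.0ms (4/5)
15. 10500.0ms @ 56/5 + 750.0ms (4/5)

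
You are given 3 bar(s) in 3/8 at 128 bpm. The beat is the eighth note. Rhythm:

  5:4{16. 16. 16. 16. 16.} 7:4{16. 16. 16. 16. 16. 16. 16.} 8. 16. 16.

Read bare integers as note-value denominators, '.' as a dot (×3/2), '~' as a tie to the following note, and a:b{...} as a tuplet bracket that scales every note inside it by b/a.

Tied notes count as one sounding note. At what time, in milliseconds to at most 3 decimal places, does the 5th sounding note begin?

note 5 onset = 12/5b = 1125.0ms

1. 0.0ms @ 0 + 281.25ms (3/5)
2. 281.25ms @ 3/5 + 281.25ms (3/5)
3. 562.5ms @ 6/5 + 281.25ms (3/5)
4. 843.75ms @ 9/5 + 281.25ms (3/5)
5. 1125.0ms @ 12/5 + 281.25ms (3/5)
6. 1406.25ms @ 3 + 200.893ms (3/7)
7. 1607.143ms @ 24/7 + 200.893ms (3/7)
8. 1808.036ms @ 27/7 + 200.893ms (3/7)
9. 2008.929ms @ 30/7 + 200.893ms (3/7)
10. 2209.821ms @ 33/7 + 200.893ms (3/7)
11. 2410.714ms @ 36/7 + 200.893ms (3/7)
12. 2611.607ms @ 39/7 + 200.893ms (3/7)
13. 2812.5ms @ 6 + 703.125ms (3/2)
14. 3515.625ms @ 15/2 + 351.562ms (3/4)
15. 3867.188ms @ 33/4 + 351.562ms (3/4)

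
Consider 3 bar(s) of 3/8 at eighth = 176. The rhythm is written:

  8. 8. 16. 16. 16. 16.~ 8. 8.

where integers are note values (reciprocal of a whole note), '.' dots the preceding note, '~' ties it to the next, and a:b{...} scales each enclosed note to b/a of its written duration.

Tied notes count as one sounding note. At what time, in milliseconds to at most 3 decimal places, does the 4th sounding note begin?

1. 0.0ms @ 0 + 511.364ms (3/2)
2. 511.364ms @ 3/2 + 511.364ms (3/2)
3. 1022.727ms @ 3 + 255.682ms (3/4)
4. 1278.409ms @ 15/4 + 255.682ms (3/4)
5. 1534.091ms @ 9/2 + 255.682ms (3/4)
6. 1789.773ms @ 21/4 + 767.045ms (9/4)
7. 2556.818ms @ 15/2 + 511.364ms (3/2)

note 4 onset = 15/4b = 1278.409ms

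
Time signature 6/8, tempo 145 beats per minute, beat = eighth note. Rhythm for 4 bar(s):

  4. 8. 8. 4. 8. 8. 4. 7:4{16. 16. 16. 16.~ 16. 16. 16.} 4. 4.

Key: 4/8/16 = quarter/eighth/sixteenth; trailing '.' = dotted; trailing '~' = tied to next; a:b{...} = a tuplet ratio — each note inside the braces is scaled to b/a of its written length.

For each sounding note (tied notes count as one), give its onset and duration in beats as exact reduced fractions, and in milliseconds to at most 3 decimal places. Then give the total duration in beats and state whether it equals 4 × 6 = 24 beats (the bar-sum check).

1) 0.0ms=0b +1241.379ms=3b
2) 1241.379ms=3b +620.69ms=3/2b
3) 1862.069ms=9/2b +620.69ms=3/2b
4) 2482.759ms=6b +1241.379ms=3b
5) 3724.138ms=9b +620.69ms=3/2b
6) 4344.828ms=21/2b +620.69ms=3/2b
7) 4965.517ms=12b +1241.379ms=3b
8) 6206.897ms=15b +177.34ms=3/7b
9) 6384.236ms=108/7b +177.34ms=3/7b
10) 6561.576ms=111/7b +177.34ms=3/7b
11) 6738.916ms=114/7b +354.68ms=6/7b
12) 7093.596ms=120/7b +177.34ms=3/7b
13) 7270.936ms=123/7b +177.34ms=3/7b
14) 7448.276ms=18b +1241.379ms=3b
15) 8689.655ms=21b +1241.379ms=3b
Σ=24b of 24 (145bpm 6/8) — PASS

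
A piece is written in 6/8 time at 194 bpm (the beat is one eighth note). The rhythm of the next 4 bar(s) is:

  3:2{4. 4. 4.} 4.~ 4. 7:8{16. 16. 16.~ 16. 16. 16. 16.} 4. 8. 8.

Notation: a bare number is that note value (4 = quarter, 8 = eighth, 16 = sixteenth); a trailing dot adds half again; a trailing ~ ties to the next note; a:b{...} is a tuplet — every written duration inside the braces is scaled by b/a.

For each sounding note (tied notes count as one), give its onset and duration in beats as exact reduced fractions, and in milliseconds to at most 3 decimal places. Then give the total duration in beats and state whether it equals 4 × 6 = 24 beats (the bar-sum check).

1) 0.0ms=0b +618.557ms=2b
2) 618.557ms=2b +618.557ms=2b
3) 1237.113ms=4b +618.557ms=2b
4) 1855.67ms=6b +1855.67ms=6b
5) 3711.34ms=12b +265.096ms=6/7b
6) 3976.436ms=90/7b +265.096ms=6/7b
7) 4241.532ms=96/7b +530.191ms=12/7b
8) 4771.723ms=108/7b +265.096ms=6/7b
9) 5036.819ms=114/7b +265.096ms=6/7b
10) 5301.915ms=120/7b +265.096ms=6/7b
11) 5567.01ms=18b +927.835ms=3b
12) 6494.845ms=21b +463.918ms=3/2b
13) 6958.763ms=45/2b +463.918ms=3/2b
Σ=24b of 24 (194bpm 6/8) — PASS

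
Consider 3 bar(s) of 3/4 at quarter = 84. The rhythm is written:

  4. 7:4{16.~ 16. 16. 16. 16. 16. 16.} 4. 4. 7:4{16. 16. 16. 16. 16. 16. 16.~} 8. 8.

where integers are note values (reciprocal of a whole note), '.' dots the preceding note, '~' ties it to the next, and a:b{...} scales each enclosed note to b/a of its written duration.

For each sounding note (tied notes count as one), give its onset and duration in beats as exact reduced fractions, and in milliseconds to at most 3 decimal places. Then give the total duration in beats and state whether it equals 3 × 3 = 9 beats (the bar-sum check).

1) 0.0ms=0b +1071.429ms=3/2b
2) 1071.429ms=3/2b +306.122ms=3/7b
3) 1377.551ms=27/14b +153.061ms=3/14b
4) 1530.612ms=15/7b +153.061ms=3/14b
5) 1683.673ms=33/14b +153.061ms=3/14b
6) 1836.735ms=18/7b +153.061ms=3/14b
7) 1989.796ms=39/14b +153.061ms=3/14b
8) 2142.857ms=3b +1071.429ms=3/2b
9) 3214.286ms=9/2b +1071.429ms=3/2b
10) 4285.714ms=6b +153.061ms=3/14b
11) 4438.776ms=87/14b +153.061ms=3/14b
12) 4591.837ms=45/7b +153.061ms=3/14b
13) 4744.898ms=93/14b +153.061ms=3/14b
14) 4897.959ms=48/7b +153.061ms=3/14b
15) 5051.02ms=99/14b +153.061ms=3/14b
16) 5204.082ms=51/7b +688.776ms=27/28b
17) 5892.857ms=33/4b +535.714ms=3/4b
Σ=9b of 9 (84bpm 3/4) — PASS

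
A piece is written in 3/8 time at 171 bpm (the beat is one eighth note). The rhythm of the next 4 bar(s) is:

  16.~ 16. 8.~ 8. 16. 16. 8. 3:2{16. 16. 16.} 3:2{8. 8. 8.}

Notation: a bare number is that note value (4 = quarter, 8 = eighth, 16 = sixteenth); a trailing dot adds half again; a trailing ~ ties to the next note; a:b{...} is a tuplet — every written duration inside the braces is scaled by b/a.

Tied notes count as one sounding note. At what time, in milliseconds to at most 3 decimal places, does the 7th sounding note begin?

note 7 onset = 8b = 2807.018ms

1. 0.0ms @ 0 + 526.316ms (3/2)
2. 526.316ms @ 3/2 + 1052.632ms (3)
3. 1578.947ms @ 9/2 + 263.158ms (3/4)
4. 1842.105ms @ 21/4 + 263.158ms (3/4)
5. 2105.263ms @ 6 + 526.316ms (3/2)
6. 2631.579ms @ 15/2 + 175.439ms (1/2)
7. 2807.018ms @ 8 + 175.439ms (1/2)
8. 2982.456ms @ 17/2 + 175.439ms (1/2)
9. 3157.895ms @ 9 + 350.877ms (1)
10. 3508.772ms @ 10 + 350.877ms (1)
11. 3859.649ms @ 11 + 350.877ms (1)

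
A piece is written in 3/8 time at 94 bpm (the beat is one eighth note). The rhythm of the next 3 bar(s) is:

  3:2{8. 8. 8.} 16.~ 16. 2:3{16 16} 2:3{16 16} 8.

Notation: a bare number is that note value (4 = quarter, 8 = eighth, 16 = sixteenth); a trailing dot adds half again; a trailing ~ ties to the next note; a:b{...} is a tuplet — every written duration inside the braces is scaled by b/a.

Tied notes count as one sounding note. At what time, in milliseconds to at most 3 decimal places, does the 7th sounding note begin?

note 7 onset = 6b = 3829.787ms

1. 0.0ms @ 0 + 638.298ms (1)
2. 638.298ms @ 1 + 638.298ms (1)
3. 1276.596ms @ 2 + 638.298ms (1)
4. 1914.894ms @ 3 + 957.447ms (3/2)
5. 2872.34ms @ 9/2 + 478.723ms (3/4)
6. 3351.064ms @ 21/4 + 478.723ms (3/4)
7. 3829.787ms @ 6 + 478.723ms (3/4)
8. 4308.511ms @ 27/4 + 478.723ms (3/4)
9. 4787.234ms @ 15/2 + 957.447ms (3/2)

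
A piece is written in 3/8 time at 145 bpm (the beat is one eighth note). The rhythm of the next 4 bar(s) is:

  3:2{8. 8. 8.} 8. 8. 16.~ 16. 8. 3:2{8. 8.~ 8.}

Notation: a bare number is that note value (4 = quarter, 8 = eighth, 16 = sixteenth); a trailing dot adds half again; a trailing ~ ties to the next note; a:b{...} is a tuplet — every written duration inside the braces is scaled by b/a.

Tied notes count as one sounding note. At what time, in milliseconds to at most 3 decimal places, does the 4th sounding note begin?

note 4 onset = 3b = 1241.379ms

1. 0.0ms @ 0 + 413.793ms (1)
2. 413.793ms @ 1 + 413.793ms (1)
3. 827.586ms @ 2 + 413.793ms (1)
4. 1241.379ms @ 3 + 620.69ms (3/2)
5. 1862.069ms @ 9/2 + 620.69ms (3/2)
6. 2482.759ms @ 6 + 620.69ms (3/2)
7. 3103.448ms @ 15/2 + 620.69ms (3/2)
8. 3724.138ms @ 9 + 413.793ms (1)
9. 4137.931ms @ 10 + 827.586ms (2)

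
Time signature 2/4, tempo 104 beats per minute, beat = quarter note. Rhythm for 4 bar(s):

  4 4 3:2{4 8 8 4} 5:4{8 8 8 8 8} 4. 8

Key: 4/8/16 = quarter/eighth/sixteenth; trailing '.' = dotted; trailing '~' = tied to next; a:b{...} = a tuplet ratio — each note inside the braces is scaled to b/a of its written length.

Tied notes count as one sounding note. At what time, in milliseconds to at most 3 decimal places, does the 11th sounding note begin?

note 11 onset = 28/5b = 3230.769ms

1. 0.0ms @ 0 + 576.923ms (1)
2. 576.923ms @ 1 + 576.923ms (1)
3. 1153.846ms @ 2 + 384.615ms (2/3)
4. 1538.462ms @ 8/3 + 192.308ms (1/3)
5. 1730.769ms @ 3 + 192.308ms (1/3)
6. 1923.077ms @ 10/3 + 384.615ms (2/3)
7. 2307.692ms @ 4 + 230.769ms (2/5)
8. 2538.462ms @ 22/5 + 230.769ms (2/5)
9. 2769.231ms @ 24/5 + 230.769ms (2/5)
10. 3000.0ms @ 26/5 + 230.769ms (2/5)
11. 3230.769ms @ 28/5 + 230.769ms (2/5)
12. 3461.538ms @ 6 + 865.385ms (3/2)
13. 4326.923ms @ 15/2 + 288.462ms (1/2)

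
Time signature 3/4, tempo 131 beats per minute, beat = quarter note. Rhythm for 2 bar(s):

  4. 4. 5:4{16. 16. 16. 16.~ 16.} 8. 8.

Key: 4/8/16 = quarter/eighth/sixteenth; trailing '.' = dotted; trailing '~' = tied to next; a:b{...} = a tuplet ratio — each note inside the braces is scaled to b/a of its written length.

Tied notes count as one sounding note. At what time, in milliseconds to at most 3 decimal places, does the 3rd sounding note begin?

1. 0.0ms @ 0 + 687.023ms (3/2)
2. 687.023ms @ 3/2 + 687.023ms (3/2)
3. 1374.046ms @ 3 + 137.405ms (3/10)
4. 1511.45ms @ 33/10 + 137.405ms (3/10)
5. 1648.855ms @ 18/5 + 137.405ms (3/10)
6. 1786.26ms @ 39/10 + 274.809ms (3/5)
7. 2061.069ms @ 9/2 + 343.511ms (3/4)
8. 2404.58ms @ 21/4 + 343.511ms (3/4)

note 3 onset = 3b = 1374.046ms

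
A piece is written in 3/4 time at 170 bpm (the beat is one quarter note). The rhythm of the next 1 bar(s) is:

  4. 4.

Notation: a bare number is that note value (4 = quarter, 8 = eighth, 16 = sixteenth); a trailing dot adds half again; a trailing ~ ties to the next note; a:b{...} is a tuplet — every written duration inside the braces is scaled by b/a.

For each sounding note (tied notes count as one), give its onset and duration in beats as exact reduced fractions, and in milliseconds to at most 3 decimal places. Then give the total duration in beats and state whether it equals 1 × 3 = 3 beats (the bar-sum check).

1) 0.0ms=0b +529.412ms=3/2b
2) 529.412ms=3/2b +529.412ms=3/2b
Σ=3b of 3 (170bpm 3/4) — PASS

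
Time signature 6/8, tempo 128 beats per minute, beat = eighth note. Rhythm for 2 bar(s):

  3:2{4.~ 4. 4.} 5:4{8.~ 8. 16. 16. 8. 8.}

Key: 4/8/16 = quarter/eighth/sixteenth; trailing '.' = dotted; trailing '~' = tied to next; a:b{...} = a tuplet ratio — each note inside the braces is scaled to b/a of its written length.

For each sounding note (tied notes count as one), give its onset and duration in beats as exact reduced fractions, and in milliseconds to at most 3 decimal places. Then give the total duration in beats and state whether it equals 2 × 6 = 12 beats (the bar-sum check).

1) 0.0ms=0b +1875.0ms=4b
2) 1875.0ms=4b +937.5ms=2b
3) 2812.5ms=6b +1125.0ms=12/5b
4) 3937.5ms=42/5b +281.25ms=3/5b
5) 4218.75ms=9b +281.25ms=3/5b
6) 4500.0ms=48/5b +562.5ms=6/5b
7) 5062.5ms=54/5b +562.5ms=6/5b
Σ=12b of 12 (128bpm 6/8) — PASS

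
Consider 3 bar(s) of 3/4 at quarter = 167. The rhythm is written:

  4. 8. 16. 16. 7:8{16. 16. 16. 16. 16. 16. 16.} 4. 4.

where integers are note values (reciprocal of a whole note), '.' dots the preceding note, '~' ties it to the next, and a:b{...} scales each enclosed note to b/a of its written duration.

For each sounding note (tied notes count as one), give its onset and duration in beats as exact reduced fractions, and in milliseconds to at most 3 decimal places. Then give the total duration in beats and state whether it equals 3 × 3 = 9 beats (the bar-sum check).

1) 0.0ms=0b +538.922ms=3/2b
2) 538.922ms=3/2b +269.461ms=3/4b
3) 808.383ms=9/4b +134.731ms=3/8b
4) 943.114ms=21/8b +134.731ms=3/8b
5) 1077.844ms=3b +153.978ms=3/7b
6) 1231.822ms=24/7b +153.978ms=3/7b
7) 1385.8ms=27/7b +153.978ms=3/7b
8) 1539.778ms=30/7b +153.978ms=3/7b
9) 1693.755ms=33/7b +153.978ms=3/7b
10) 1847.733ms=36/7b +153.978ms=3/7b
11) 2001.711ms=39/7b +153.978ms=3/7b
12) 2155.689ms=6b +538.922ms=3/2b
13) 2694.611ms=15/2b +538.922ms=3/2b
Σ=9b of 9 (167bpm 3/4) — PASS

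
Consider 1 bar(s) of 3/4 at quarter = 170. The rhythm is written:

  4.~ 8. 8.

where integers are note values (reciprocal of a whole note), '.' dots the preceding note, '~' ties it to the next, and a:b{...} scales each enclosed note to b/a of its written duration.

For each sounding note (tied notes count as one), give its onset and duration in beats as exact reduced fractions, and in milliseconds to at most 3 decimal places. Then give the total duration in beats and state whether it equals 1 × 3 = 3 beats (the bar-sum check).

1) 0.0ms=0b +794.118ms=9/4b
2) 794.118ms=9/4b +264.706ms=3/4b
Σ=3b of 3 (170bpm 3/4) — PASS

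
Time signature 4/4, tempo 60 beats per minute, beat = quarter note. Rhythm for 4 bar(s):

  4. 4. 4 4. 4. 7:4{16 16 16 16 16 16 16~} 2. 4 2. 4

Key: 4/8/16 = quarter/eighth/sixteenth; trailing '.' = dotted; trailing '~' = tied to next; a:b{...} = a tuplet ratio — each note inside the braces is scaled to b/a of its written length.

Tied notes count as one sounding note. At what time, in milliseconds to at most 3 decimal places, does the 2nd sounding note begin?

1. 0.0ms @ 0 + 1500.0ms (3/2)
2. 1500.0ms @ 3/2 + 1500.0ms (3/2)
3. 3000.0ms @ 3 + 1000.0ms (1)
4. 4000.0ms @ 4 + 1500.0ms (3/2)
5. 5500.0ms @ 11/2 + 1500.0ms (3/2)
6. 7000.0ms @ 7 + 142.857ms (1/7)
7. 7142.857ms @ 50/7 + 142.857ms (1/7)
8. 7285.714ms @ 51/7 + 142.857ms (1/7)
9. 7428.571ms @ 52/7 + 142.857ms (1/7)
10. 7571.429ms @ 53/7 + 142.857ms (1/7)
11. 7714.286ms @ 54/7 + 142.857ms (1/7)
12. 7857.143ms @ 55/7 + 3142.857ms (22/7)
13. 11000.0ms @ 11 + 1000.0ms (1)
14. 12000.0ms @ 12 + 3000.0ms (3)
15. 15000.0ms @ 15 + 1000.0ms (1)

note 2 onset = 3/2b = 1500.0ms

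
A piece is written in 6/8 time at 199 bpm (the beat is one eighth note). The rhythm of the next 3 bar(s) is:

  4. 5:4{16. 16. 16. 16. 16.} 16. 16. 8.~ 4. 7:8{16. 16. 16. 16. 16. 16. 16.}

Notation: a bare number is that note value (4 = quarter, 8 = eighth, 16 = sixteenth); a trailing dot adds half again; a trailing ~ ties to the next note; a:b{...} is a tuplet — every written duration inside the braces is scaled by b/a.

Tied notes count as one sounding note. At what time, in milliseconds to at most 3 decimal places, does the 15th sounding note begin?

note 15 onset = 114/7b = 4910.266ms

1. 0.0ms @ 0 + 904.523ms (3)
2. 904.523ms @ 3 + 180.905ms (3/5)
3. 1085.427ms @ 18/5 + 180.905ms (3/5)
4. 1266.332ms @ 21/5 + 180.905ms (3/5)
5. 1447.236ms @ 24/5 + 180.905ms (3/5)
6. 1628.141ms @ 27/5 + 180.905ms (3/5)
7. 1809.045ms @ 6 + 226.131ms (3/4)
8. 2035.176ms @ 27/4 + 226.131ms (3/4)
9. 2261.307ms @ 15/2 + 1356.784ms (9/2)
10. 3618.09ms @ 12 + 258.435ms (6/7)
11. 3876.525ms @ 90/7 + 258.435ms (6/7)
12. 4134.961ms @ 96/7 + 258.435ms (6/7)
13. 4393.396ms @ 102/7 + 258.435ms (6/7)
14. 4651.831ms @ 108/7 + 258.435ms (6/7)
15. 4910.266ms @ 114/7 + 258.435ms (6/7)
16. 5168.701ms @ 120/7 + 258.435ms (6/7)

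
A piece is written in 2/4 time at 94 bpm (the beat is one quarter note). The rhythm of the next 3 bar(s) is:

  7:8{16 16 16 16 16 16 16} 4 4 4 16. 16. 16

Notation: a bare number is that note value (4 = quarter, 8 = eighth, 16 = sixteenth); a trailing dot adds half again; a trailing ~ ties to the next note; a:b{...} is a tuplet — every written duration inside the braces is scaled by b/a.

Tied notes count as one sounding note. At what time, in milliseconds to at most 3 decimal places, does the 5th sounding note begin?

1. 0.0ms @ 0 + 182.371ms (2/7)
2. 182.371ms @ 2/7 + 182.371ms (2/7)
3. 364.742ms @ 4/7 + 182.371ms (2/7)
4. 547.112ms @ 6/7 + 182.371ms (2/7)
5. 729.483ms @ 8/7 + 182.371ms (2/7)
6. 911.854ms @ 10/7 + 182.371ms (2/7)
7. 1094.225ms @ 12/7 + 182.371ms (2/7)
8. 1276.596ms @ 2 + 638.298ms (1)
9. 1914.894ms @ 3 + 638.298ms (1)
10. 2553.191ms @ 4 + 638.298ms (1)
11. 3191.489ms @ 5 + 239.362ms (3/8)
12. 3430.851ms @ 43/8 + 239.362ms (3/8)
13. 3670.213ms @ 23/4 + 159.574ms (1/4)

note 5 onset = 8/7b = 729.483ms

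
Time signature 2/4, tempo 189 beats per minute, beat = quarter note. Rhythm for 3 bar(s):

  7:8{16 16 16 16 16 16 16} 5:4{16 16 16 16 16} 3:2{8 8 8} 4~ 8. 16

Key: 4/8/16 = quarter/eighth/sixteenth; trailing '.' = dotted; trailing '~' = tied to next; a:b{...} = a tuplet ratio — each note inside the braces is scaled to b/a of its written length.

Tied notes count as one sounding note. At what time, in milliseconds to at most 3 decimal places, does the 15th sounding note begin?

note 15 onset = 11/3b = 1164.021ms

1. 0.0ms @ 0 + 90.703ms (2/7)
2. 90.703ms @ 2/7 + 90.703ms (2/7)
3. 181.406ms @ 4/7 + 90.703ms (2/7)
4. 272.109ms @ 6/7 + 90.703ms (2/7)
5. 362.812ms @ 8/7 + 90.703ms (2/7)
6. 453.515ms @ 10/7 + 90.703ms (2/7)
7. 544.218ms @ 12/7 + 90.703ms (2/7)
8. 634.921ms @ 2 + 63.492ms (1/5)
9. 698.413ms @ 11/5 + 63.492ms (1/5)
10. 761.905ms @ 12/5 + 63.492ms (1/5)
11. 825.397ms @ 13/5 + 63.492ms (1/5)
12. 888.889ms @ 14/5 + 63.492ms (1/5)
13. 952.381ms @ 3 + 105.82ms (1/3)
14. 1058.201ms @ 10/3 + 105.82ms (1/3)
15. 1164.021ms @ 11/3 + 105.82ms (1/3)
16. 1269.841ms @ 4 + 555.556ms (7/4)
17. 1825.397ms @ 23/4 + 79.365ms (1/4)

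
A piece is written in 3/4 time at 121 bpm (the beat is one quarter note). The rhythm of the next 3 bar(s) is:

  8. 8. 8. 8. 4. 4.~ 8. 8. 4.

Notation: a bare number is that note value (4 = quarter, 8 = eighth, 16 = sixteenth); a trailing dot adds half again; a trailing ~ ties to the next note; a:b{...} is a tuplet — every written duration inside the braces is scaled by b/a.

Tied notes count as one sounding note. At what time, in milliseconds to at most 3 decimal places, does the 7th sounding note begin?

1. 0.0ms @ 0 + 371.901ms (3/4)
2. 371.901ms @ 3/4 + 371.901ms (3/4)
3. 743.802ms @ 3/2 + 371.901ms (3/4)
4. 1115.702ms @ 9/4 + 371.901ms (3/4)
5. 1487.603ms @ 3 + 743.802ms (3/2)
6. 2231.405ms @ 9/2 + 1115.702ms (9/4)
7. 3347.107ms @ 27/4 + 371.901ms (3/4)
8. 3719.008ms @ 15/2 + 743.802ms (3/2)

note 7 onset = 27/4b = 3347.107ms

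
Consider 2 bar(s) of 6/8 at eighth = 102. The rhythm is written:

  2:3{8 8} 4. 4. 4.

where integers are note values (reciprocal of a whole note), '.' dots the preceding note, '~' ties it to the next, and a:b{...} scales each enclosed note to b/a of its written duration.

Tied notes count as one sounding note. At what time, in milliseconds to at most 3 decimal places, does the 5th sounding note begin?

note 5 onset = 9b = 5294.118ms

1. 0.0ms @ 0 + 882.353ms (3/2)
2. 882.353ms @ 3/2 + 882.353ms (3/2)
3. 1764.706ms @ 3 + 1764.706ms (3)
4. 3529.412ms @ 6 + 1764.706ms (3)
5. 5294.118ms @ 9 + 1764.706ms (3)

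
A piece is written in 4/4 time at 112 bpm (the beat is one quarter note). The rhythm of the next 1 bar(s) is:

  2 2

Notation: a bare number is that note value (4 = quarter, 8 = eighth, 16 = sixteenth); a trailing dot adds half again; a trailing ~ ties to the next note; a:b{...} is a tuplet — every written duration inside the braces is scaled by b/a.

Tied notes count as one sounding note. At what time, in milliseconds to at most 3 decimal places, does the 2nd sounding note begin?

1. 0.0ms @ 0 + 1071.429ms (2)
2. 1071.429ms @ 2 + 1071.429ms (2)

note 2 onset = 2b = 1071.429ms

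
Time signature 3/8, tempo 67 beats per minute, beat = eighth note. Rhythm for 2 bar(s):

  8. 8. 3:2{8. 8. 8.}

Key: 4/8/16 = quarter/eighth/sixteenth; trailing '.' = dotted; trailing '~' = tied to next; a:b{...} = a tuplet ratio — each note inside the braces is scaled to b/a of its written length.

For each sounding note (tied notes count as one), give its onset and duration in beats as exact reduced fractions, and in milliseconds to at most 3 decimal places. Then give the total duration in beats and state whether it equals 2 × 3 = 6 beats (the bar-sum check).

1) 0.0ms=0b +1343.284ms=3/2b
2) 1343.284ms=3/2b +1343.284ms=3/2b
3) 2686.567ms=3b +895.522ms=1b
4) 3582.09ms=4b +895.522ms=1b
5) 4477.612ms=5b +895.522ms=1b
Σ=6b of 6 (67bpm 3/8) — PASS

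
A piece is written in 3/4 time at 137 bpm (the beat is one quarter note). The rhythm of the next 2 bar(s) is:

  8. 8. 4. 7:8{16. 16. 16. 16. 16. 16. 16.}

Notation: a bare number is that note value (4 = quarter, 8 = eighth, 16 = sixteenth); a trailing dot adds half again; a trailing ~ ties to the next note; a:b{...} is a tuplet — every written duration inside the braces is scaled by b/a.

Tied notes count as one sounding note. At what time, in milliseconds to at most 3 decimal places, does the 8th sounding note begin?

1. 0.0ms @ 0 + 328.467ms (3/4)
2. 328.467ms @ 3/4 + 328.467ms (3/4)
3. 656.934ms @ 3/2 + 656.934ms (3/2)
4. 1313.869ms @ 3 + 187.696ms (3/7)
5. 1501.564ms @ 24/7 + 187.696ms (3/7)
6. 1689.26ms @ 27/7 + 187.696ms (3/7)
7. 1876.955ms @ 30/7 + 187.696ms (3/7)
8. 2064.651ms @ 33/7 + 187.696ms (3/7)
9. 2252.346ms @ 36/7 + 187.696ms (3/7)
10. 2440.042ms @ 39/7 + 187.696ms (3/7)

note 8 onset = 33/7b = 2064.651ms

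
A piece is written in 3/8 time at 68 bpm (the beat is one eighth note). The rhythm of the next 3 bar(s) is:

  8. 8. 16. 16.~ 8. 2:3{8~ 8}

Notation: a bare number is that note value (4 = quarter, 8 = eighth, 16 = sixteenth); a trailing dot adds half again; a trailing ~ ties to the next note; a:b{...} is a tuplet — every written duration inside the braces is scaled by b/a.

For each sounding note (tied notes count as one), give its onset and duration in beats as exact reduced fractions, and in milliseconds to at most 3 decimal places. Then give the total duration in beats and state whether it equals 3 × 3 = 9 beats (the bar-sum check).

1) 0.0ms=0b +1323.529ms=3/2b
2) 1323.529ms=3/2b +1323.529ms=3/2b
3) 2647.059ms=3b +661.765ms=3/4b
4) 3308.824ms=15/4b +1985.294ms=9/4b
5) 5294.118ms=6b +2647.059ms=3b
Σ=9b of 9 (68bpm 3/8) — PASS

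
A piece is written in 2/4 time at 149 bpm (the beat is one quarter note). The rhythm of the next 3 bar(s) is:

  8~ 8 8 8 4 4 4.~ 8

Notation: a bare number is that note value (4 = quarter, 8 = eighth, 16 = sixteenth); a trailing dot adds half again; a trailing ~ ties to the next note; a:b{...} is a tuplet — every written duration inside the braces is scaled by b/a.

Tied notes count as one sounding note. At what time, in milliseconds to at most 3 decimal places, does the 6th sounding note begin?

1. 0.0ms @ 0 + 402.685ms (1)
2. 402.685ms @ 1 + 201.342ms (1/2)
3. 604.027ms @ 3/2 + 201.342ms (1/2)
4. 805.369ms @ 2 + 402.685ms (1)
5. 1208.054ms @ 3 + 402.685ms (1)
6. 1610.738ms @ 4 + 805.369ms (2)

note 6 onset = 4b = 1610.738ms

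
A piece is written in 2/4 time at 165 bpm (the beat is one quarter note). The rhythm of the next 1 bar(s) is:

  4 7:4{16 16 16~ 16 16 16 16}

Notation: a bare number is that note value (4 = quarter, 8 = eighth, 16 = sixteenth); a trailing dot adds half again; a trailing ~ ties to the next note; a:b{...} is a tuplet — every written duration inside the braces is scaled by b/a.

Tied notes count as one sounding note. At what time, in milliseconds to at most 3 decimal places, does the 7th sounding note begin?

note 7 onset = 13/7b = 675.325ms

1. 0.0ms @ 0 + 363.636ms (1)
2. 363.636ms @ 1 + 51.948ms (1/7)
3. 415.584ms @ 8/7 + 51.948ms (1/7)
4. 467.532ms @ 9/7 + 103.896ms (2/7)
5. 571.429ms @ 11/7 + 51.948ms (1/7)
6. 623.377ms @ 12/7 + 51.948ms (1/7)
7. 675.325ms @ 13/7 + 51.948ms (1/7)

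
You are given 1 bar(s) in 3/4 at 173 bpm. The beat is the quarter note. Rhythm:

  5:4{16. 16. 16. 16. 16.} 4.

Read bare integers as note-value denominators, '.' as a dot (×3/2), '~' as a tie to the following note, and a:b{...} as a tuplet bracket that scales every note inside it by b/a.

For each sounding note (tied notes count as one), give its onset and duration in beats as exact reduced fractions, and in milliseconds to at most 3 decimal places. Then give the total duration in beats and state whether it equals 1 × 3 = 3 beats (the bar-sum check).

1) 0.0ms=0b +104.046ms=3/10b
2) 104.046ms=3/10b +104.046ms=3/10b
3) 208.092ms=3/5b +104.046ms=3/10b
4) 312.139ms=9/10b +104.046ms=3/10b
5) 416.185ms=6/5b +104.046ms=3/10b
6) 520.231ms=3/2b +520.231ms=3/2b
Σ=3b of 3 (173bpm 3/4) — PASS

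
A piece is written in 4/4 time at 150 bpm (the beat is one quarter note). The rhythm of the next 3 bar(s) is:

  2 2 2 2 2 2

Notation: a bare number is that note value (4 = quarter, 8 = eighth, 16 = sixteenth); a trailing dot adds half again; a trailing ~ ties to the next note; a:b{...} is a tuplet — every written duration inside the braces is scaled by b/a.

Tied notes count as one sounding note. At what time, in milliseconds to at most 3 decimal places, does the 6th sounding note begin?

1. 0.0ms @ 0 + 800.0ms (2)
2. 800.0ms @ 2 + 800.0ms (2)
3. 1600.0ms @ 4 + 800.0ms (2)
4. 2400.0ms @ 6 + 800.0ms (2)
5. 3200.0ms @ 8 + 800.0ms (2)
6. 4000.0ms @ 10 + 800.0ms (2)

note 6 onset = 10b = 4000.0ms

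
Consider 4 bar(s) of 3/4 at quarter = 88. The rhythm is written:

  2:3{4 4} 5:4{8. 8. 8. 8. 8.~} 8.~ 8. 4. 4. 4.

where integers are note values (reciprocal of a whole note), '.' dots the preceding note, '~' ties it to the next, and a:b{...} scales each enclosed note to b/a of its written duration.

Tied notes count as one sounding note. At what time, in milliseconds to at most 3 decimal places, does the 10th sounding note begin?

note 10 onset = 21/2b = 7159.091ms

1. 0.0ms @ 0 + 1022.727ms (3/2)
2. 1022.727ms @ 3/2 + 1022.727ms (3/2)
3. 2045.455ms @ 3 + 409.091ms (3/5)
4. 2454.545ms @ 18/5 + 409.091ms (3/5)
5. 2863.636ms @ 21/5 + 409.091ms (3/5)
6. 3272.727ms @ 24/5 + 409.091ms (3/5)
7. 3681.818ms @ 27/5 + 1431.818ms (21/10)
8. 5113.636ms @ 15/2 + 1022.727ms (3/2)
9. 6136.364ms @ 9 + 1022.727ms (3/2)
10. 7159.091ms @ 21/2 + 1022.727ms (3/2)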